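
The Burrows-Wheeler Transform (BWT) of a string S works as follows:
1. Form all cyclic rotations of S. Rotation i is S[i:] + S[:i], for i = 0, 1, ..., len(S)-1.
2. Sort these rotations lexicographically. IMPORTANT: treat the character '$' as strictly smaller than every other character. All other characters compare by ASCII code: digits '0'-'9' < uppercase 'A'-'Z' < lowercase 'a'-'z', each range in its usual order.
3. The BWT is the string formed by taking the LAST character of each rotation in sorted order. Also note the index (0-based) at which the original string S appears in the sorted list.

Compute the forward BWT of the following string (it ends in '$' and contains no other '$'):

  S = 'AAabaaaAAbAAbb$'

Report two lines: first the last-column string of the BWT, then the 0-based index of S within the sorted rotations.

Answer: b$abAAAaabAbAaA
1

Derivation:
All 15 rotations (rotation i = S[i:]+S[:i]):
  rot[0] = AAabaaaAAbAAbb$
  rot[1] = AabaaaAAbAAbb$A
  rot[2] = abaaaAAbAAbb$AA
  rot[3] = baaaAAbAAbb$AAa
  rot[4] = aaaAAbAAbb$AAab
  rot[5] = aaAAbAAbb$AAaba
  rot[6] = aAAbAAbb$AAabaa
  rot[7] = AAbAAbb$AAabaaa
  rot[8] = AbAAbb$AAabaaaA
  rot[9] = bAAbb$AAabaaaAA
  rot[10] = AAbb$AAabaaaAAb
  rot[11] = Abb$AAabaaaAAbA
  rot[12] = bb$AAabaaaAAbAA
  rot[13] = b$AAabaaaAAbAAb
  rot[14] = $AAabaaaAAbAAbb
Sorted (with $ < everything):
  sorted[0] = $AAabaaaAAbAAbb  (last char: 'b')
  sorted[1] = AAabaaaAAbAAbb$  (last char: '$')
  sorted[2] = AAbAAbb$AAabaaa  (last char: 'a')
  sorted[3] = AAbb$AAabaaaAAb  (last char: 'b')
  sorted[4] = AabaaaAAbAAbb$A  (last char: 'A')
  sorted[5] = AbAAbb$AAabaaaA  (last char: 'A')
  sorted[6] = Abb$AAabaaaAAbA  (last char: 'A')
  sorted[7] = aAAbAAbb$AAabaa  (last char: 'a')
  sorted[8] = aaAAbAAbb$AAaba  (last char: 'a')
  sorted[9] = aaaAAbAAbb$AAab  (last char: 'b')
  sorted[10] = abaaaAAbAAbb$AA  (last char: 'A')
  sorted[11] = b$AAabaaaAAbAAb  (last char: 'b')
  sorted[12] = bAAbb$AAabaaaAA  (last char: 'A')
  sorted[13] = baaaAAbAAbb$AAa  (last char: 'a')
  sorted[14] = bb$AAabaaaAAbAA  (last char: 'A')
Last column: b$abAAAaabAbAaA
Original string S is at sorted index 1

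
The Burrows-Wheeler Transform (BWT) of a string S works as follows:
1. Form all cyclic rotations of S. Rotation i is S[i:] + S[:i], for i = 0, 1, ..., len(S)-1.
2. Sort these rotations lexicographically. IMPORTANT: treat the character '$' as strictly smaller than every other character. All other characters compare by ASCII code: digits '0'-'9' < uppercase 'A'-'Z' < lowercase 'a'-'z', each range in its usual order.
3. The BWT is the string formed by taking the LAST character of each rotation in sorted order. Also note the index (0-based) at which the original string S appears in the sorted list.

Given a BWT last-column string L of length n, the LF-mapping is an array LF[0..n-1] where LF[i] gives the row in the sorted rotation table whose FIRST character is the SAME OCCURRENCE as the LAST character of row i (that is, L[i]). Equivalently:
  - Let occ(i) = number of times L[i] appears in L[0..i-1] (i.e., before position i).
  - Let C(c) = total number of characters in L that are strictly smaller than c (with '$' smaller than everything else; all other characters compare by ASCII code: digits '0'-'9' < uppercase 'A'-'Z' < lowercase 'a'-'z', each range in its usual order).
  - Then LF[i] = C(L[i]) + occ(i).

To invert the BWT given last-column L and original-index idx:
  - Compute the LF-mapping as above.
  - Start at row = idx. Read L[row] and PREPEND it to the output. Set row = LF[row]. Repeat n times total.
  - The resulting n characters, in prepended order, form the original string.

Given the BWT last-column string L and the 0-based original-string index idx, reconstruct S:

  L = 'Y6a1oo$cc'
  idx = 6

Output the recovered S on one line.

LF mapping: 3 2 4 1 7 8 0 5 6
Walk LF starting at row 6, prepending L[row]:
  step 1: row=6, L[6]='$', prepend. Next row=LF[6]=0
  step 2: row=0, L[0]='Y', prepend. Next row=LF[0]=3
  step 3: row=3, L[3]='1', prepend. Next row=LF[3]=1
  step 4: row=1, L[1]='6', prepend. Next row=LF[1]=2
  step 5: row=2, L[2]='a', prepend. Next row=LF[2]=4
  step 6: row=4, L[4]='o', prepend. Next row=LF[4]=7
  step 7: row=7, L[7]='c', prepend. Next row=LF[7]=5
  step 8: row=5, L[5]='o', prepend. Next row=LF[5]=8
  step 9: row=8, L[8]='c', prepend. Next row=LF[8]=6
Reversed output: cocoa61Y$

Answer: cocoa61Y$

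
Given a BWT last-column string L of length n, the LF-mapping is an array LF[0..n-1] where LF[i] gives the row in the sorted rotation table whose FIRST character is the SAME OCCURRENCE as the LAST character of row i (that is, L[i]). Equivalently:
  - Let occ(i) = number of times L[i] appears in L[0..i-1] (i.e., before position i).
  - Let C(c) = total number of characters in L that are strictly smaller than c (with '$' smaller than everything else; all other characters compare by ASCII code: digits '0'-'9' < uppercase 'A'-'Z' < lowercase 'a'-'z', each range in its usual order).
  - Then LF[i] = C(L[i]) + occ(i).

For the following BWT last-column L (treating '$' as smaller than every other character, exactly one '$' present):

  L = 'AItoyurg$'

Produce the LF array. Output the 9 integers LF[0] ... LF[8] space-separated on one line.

Answer: 1 2 6 4 8 7 5 3 0

Derivation:
Char counts: '$':1, 'A':1, 'I':1, 'g':1, 'o':1, 'r':1, 't':1, 'u':1, 'y':1
C (first-col start): C('$')=0, C('A')=1, C('I')=2, C('g')=3, C('o')=4, C('r')=5, C('t')=6, C('u')=7, C('y')=8
L[0]='A': occ=0, LF[0]=C('A')+0=1+0=1
L[1]='I': occ=0, LF[1]=C('I')+0=2+0=2
L[2]='t': occ=0, LF[2]=C('t')+0=6+0=6
L[3]='o': occ=0, LF[3]=C('o')+0=4+0=4
L[4]='y': occ=0, LF[4]=C('y')+0=8+0=8
L[5]='u': occ=0, LF[5]=C('u')+0=7+0=7
L[6]='r': occ=0, LF[6]=C('r')+0=5+0=5
L[7]='g': occ=0, LF[7]=C('g')+0=3+0=3
L[8]='$': occ=0, LF[8]=C('$')+0=0+0=0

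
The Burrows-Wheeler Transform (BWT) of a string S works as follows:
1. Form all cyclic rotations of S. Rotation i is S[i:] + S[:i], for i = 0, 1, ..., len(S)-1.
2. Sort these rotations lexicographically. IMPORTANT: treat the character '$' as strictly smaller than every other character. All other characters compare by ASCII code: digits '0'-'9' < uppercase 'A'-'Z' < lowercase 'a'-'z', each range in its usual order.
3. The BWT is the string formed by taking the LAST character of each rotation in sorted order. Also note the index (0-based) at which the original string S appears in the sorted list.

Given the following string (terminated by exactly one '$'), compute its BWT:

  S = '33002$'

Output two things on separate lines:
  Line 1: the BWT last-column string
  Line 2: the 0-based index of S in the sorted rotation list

All 6 rotations (rotation i = S[i:]+S[:i]):
  rot[0] = 33002$
  rot[1] = 3002$3
  rot[2] = 002$33
  rot[3] = 02$330
  rot[4] = 2$3300
  rot[5] = $33002
Sorted (with $ < everything):
  sorted[0] = $33002  (last char: '2')
  sorted[1] = 002$33  (last char: '3')
  sorted[2] = 02$330  (last char: '0')
  sorted[3] = 2$3300  (last char: '0')
  sorted[4] = 3002$3  (last char: '3')
  sorted[5] = 33002$  (last char: '$')
Last column: 23003$
Original string S is at sorted index 5

Answer: 23003$
5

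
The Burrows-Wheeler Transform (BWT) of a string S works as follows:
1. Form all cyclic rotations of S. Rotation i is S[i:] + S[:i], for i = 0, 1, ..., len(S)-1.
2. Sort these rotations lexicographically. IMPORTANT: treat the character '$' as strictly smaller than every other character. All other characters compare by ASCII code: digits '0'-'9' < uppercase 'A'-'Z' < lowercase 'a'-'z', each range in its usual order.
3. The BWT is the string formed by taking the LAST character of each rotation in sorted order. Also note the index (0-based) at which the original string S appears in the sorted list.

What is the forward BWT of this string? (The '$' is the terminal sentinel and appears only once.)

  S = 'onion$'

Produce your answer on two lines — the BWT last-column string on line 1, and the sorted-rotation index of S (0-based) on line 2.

All 6 rotations (rotation i = S[i:]+S[:i]):
  rot[0] = onion$
  rot[1] = nion$o
  rot[2] = ion$on
  rot[3] = on$oni
  rot[4] = n$onio
  rot[5] = $onion
Sorted (with $ < everything):
  sorted[0] = $onion  (last char: 'n')
  sorted[1] = ion$on  (last char: 'n')
  sorted[2] = n$onio  (last char: 'o')
  sorted[3] = nion$o  (last char: 'o')
  sorted[4] = on$oni  (last char: 'i')
  sorted[5] = onion$  (last char: '$')
Last column: nnooi$
Original string S is at sorted index 5

Answer: nnooi$
5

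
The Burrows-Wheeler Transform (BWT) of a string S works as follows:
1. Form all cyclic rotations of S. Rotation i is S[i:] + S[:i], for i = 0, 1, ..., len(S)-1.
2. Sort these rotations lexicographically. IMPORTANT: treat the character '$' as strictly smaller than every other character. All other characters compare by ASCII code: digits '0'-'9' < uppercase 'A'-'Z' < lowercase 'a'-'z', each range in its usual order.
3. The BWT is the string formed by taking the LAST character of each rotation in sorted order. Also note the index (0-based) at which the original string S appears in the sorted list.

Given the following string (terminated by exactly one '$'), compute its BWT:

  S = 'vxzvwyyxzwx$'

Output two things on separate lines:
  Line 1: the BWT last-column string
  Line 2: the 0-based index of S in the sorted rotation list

All 12 rotations (rotation i = S[i:]+S[:i]):
  rot[0] = vxzvwyyxzwx$
  rot[1] = xzvwyyxzwx$v
  rot[2] = zvwyyxzwx$vx
  rot[3] = vwyyxzwx$vxz
  rot[4] = wyyxzwx$vxzv
  rot[5] = yyxzwx$vxzvw
  rot[6] = yxzwx$vxzvwy
  rot[7] = xzwx$vxzvwyy
  rot[8] = zwx$vxzvwyyx
  rot[9] = wx$vxzvwyyxz
  rot[10] = x$vxzvwyyxzw
  rot[11] = $vxzvwyyxzwx
Sorted (with $ < everything):
  sorted[0] = $vxzvwyyxzwx  (last char: 'x')
  sorted[1] = vwyyxzwx$vxz  (last char: 'z')
  sorted[2] = vxzvwyyxzwx$  (last char: '$')
  sorted[3] = wx$vxzvwyyxz  (last char: 'z')
  sorted[4] = wyyxzwx$vxzv  (last char: 'v')
  sorted[5] = x$vxzvwyyxzw  (last char: 'w')
  sorted[6] = xzvwyyxzwx$v  (last char: 'v')
  sorted[7] = xzwx$vxzvwyy  (last char: 'y')
  sorted[8] = yxzwx$vxzvwy  (last char: 'y')
  sorted[9] = yyxzwx$vxzvw  (last char: 'w')
  sorted[10] = zvwyyxzwx$vx  (last char: 'x')
  sorted[11] = zwx$vxzvwyyx  (last char: 'x')
Last column: xz$zvwvyywxx
Original string S is at sorted index 2

Answer: xz$zvwvyywxx
2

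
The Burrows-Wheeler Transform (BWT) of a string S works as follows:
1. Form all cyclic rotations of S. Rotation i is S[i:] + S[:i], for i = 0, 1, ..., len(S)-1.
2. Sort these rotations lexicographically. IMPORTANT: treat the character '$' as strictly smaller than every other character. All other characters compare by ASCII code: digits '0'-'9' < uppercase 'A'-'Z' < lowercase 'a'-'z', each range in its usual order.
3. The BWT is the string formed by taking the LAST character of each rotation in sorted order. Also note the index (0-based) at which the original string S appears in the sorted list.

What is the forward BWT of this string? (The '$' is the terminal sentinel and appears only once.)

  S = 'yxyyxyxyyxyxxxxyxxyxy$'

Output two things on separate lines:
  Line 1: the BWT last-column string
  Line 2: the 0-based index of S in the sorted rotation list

Answer: yyxxyyyxxyyyxxxxyyx$xx
19

Derivation:
All 22 rotations (rotation i = S[i:]+S[:i]):
  rot[0] = yxyyxyxyyxyxxxxyxxyxy$
  rot[1] = xyyxyxyyxyxxxxyxxyxy$y
  rot[2] = yyxyxyyxyxxxxyxxyxy$yx
  rot[3] = yxyxyyxyxxxxyxxyxy$yxy
  rot[4] = xyxyyxyxxxxyxxyxy$yxyy
  rot[5] = yxyyxyxxxxyxxyxy$yxyyx
  rot[6] = xyyxyxxxxyxxyxy$yxyyxy
  rot[7] = yyxyxxxxyxxyxy$yxyyxyx
  rot[8] = yxyxxxxyxxyxy$yxyyxyxy
  rot[9] = xyxxxxyxxyxy$yxyyxyxyy
  rot[10] = yxxxxyxxyxy$yxyyxyxyyx
  rot[11] = xxxxyxxyxy$yxyyxyxyyxy
  rot[12] = xxxyxxyxy$yxyyxyxyyxyx
  rot[13] = xxyxxyxy$yxyyxyxyyxyxx
  rot[14] = xyxxyxy$yxyyxyxyyxyxxx
  rot[15] = yxxyxy$yxyyxyxyyxyxxxx
  rot[16] = xxyxy$yxyyxyxyyxyxxxxy
  rot[17] = xyxy$yxyyxyxyyxyxxxxyx
  rot[18] = yxy$yxyyxyxyyxyxxxxyxx
  rot[19] = xy$yxyyxyxyyxyxxxxyxxy
  rot[20] = y$yxyyxyxyyxyxxxxyxxyx
  rot[21] = $yxyyxyxyyxyxxxxyxxyxy
Sorted (with $ < everything):
  sorted[0] = $yxyyxyxyyxyxxxxyxxyxy  (last char: 'y')
  sorted[1] = xxxxyxxyxy$yxyyxyxyyxy  (last char: 'y')
  sorted[2] = xxxyxxyxy$yxyyxyxyyxyx  (last char: 'x')
  sorted[3] = xxyxxyxy$yxyyxyxyyxyxx  (last char: 'x')
  sorted[4] = xxyxy$yxyyxyxyyxyxxxxy  (last char: 'y')
  sorted[5] = xy$yxyyxyxyyxyxxxxyxxy  (last char: 'y')
  sorted[6] = xyxxxxyxxyxy$yxyyxyxyy  (last char: 'y')
  sorted[7] = xyxxyxy$yxyyxyxyyxyxxx  (last char: 'x')
  sorted[8] = xyxy$yxyyxyxyyxyxxxxyx  (last char: 'x')
  sorted[9] = xyxyyxyxxxxyxxyxy$yxyy  (last char: 'y')
  sorted[10] = xyyxyxxxxyxxyxy$yxyyxy  (last char: 'y')
  sorted[11] = xyyxyxyyxyxxxxyxxyxy$y  (last char: 'y')
  sorted[12] = y$yxyyxyxyyxyxxxxyxxyx  (last char: 'x')
  sorted[13] = yxxxxyxxyxy$yxyyxyxyyx  (last char: 'x')
  sorted[14] = yxxyxy$yxyyxyxyyxyxxxx  (last char: 'x')
  sorted[15] = yxy$yxyyxyxyyxyxxxxyxx  (last char: 'x')
  sorted[16] = yxyxxxxyxxyxy$yxyyxyxy  (last char: 'y')
  sorted[17] = yxyxyyxyxxxxyxxyxy$yxy  (last char: 'y')
  sorted[18] = yxyyxyxxxxyxxyxy$yxyyx  (last char: 'x')
  sorted[19] = yxyyxyxyyxyxxxxyxxyxy$  (last char: '$')
  sorted[20] = yyxyxxxxyxxyxy$yxyyxyx  (last char: 'x')
  sorted[21] = yyxyxyyxyxxxxyxxyxy$yx  (last char: 'x')
Last column: yyxxyyyxxyyyxxxxyyx$xx
Original string S is at sorted index 19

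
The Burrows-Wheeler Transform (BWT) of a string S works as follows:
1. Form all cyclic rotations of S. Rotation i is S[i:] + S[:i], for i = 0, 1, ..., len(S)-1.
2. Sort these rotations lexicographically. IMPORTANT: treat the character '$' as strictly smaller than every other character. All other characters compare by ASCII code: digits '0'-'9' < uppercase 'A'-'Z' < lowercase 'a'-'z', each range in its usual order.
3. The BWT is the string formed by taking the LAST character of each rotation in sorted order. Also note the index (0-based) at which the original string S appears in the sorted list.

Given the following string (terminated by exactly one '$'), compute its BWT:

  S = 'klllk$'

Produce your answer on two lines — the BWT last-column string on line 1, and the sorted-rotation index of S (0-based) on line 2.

All 6 rotations (rotation i = S[i:]+S[:i]):
  rot[0] = klllk$
  rot[1] = lllk$k
  rot[2] = llk$kl
  rot[3] = lk$kll
  rot[4] = k$klll
  rot[5] = $klllk
Sorted (with $ < everything):
  sorted[0] = $klllk  (last char: 'k')
  sorted[1] = k$klll  (last char: 'l')
  sorted[2] = klllk$  (last char: '$')
  sorted[3] = lk$kll  (last char: 'l')
  sorted[4] = llk$kl  (last char: 'l')
  sorted[5] = lllk$k  (last char: 'k')
Last column: kl$llk
Original string S is at sorted index 2

Answer: kl$llk
2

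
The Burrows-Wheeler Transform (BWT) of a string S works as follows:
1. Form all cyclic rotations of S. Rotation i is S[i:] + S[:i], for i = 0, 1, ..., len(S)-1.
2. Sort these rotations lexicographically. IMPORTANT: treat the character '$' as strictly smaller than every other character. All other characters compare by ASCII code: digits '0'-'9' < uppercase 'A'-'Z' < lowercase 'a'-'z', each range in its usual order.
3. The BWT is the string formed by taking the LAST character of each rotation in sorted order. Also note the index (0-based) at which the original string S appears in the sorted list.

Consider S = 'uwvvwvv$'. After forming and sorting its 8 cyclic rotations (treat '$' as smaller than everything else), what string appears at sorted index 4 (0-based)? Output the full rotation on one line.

Answer: vvwvv$uw

Derivation:
All 8 rotations (rotation i = S[i:]+S[:i]):
  rot[0] = uwvvwvv$
  rot[1] = wvvwvv$u
  rot[2] = vvwvv$uw
  rot[3] = vwvv$uwv
  rot[4] = wvv$uwvv
  rot[5] = vv$uwvvw
  rot[6] = v$uwvvwv
  rot[7] = $uwvvwvv
Sorted (with $ < everything):
  sorted[0] = $uwvvwvv
  sorted[1] = uwvvwvv$
  sorted[2] = v$uwvvwv
  sorted[3] = vv$uwvvw
  sorted[4] = vvwvv$uw
  sorted[5] = vwvv$uwv
  sorted[6] = wvv$uwvv
  sorted[7] = wvvwvv$u
sorted[4] = vvwvv$uw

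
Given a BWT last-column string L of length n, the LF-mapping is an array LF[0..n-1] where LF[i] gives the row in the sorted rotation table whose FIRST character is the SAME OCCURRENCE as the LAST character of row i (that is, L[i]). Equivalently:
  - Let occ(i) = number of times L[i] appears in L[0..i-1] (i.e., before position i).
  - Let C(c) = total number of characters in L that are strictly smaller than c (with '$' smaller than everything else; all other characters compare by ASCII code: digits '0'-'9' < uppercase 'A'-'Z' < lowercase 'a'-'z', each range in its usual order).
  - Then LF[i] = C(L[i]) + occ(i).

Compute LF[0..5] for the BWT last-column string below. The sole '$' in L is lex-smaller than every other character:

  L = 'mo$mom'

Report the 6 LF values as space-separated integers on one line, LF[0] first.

Answer: 1 4 0 2 5 3

Derivation:
Char counts: '$':1, 'm':3, 'o':2
C (first-col start): C('$')=0, C('m')=1, C('o')=4
L[0]='m': occ=0, LF[0]=C('m')+0=1+0=1
L[1]='o': occ=0, LF[1]=C('o')+0=4+0=4
L[2]='$': occ=0, LF[2]=C('$')+0=0+0=0
L[3]='m': occ=1, LF[3]=C('m')+1=1+1=2
L[4]='o': occ=1, LF[4]=C('o')+1=4+1=5
L[5]='m': occ=2, LF[5]=C('m')+2=1+2=3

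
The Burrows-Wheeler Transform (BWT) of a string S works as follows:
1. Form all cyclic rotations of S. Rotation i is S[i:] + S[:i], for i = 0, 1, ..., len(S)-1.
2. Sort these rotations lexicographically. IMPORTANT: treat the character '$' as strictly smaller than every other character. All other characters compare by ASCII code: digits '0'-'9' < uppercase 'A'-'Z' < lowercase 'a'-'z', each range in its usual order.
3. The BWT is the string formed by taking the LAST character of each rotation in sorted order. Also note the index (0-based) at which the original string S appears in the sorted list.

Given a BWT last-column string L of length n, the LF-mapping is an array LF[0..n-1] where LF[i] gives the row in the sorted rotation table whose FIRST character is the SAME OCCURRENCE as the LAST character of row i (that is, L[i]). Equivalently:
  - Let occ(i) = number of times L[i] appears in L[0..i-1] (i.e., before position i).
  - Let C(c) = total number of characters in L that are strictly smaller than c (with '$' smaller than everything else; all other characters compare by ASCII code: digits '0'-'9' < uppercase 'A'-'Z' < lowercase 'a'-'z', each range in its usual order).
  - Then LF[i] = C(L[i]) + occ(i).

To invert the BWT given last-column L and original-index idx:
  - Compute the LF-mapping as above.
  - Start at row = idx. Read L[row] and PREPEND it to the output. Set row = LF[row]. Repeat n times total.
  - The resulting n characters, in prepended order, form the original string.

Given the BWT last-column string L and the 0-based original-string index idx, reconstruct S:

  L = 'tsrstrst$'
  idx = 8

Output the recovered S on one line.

Answer: ttssrrst$

Derivation:
LF mapping: 6 3 1 4 7 2 5 8 0
Walk LF starting at row 8, prepending L[row]:
  step 1: row=8, L[8]='$', prepend. Next row=LF[8]=0
  step 2: row=0, L[0]='t', prepend. Next row=LF[0]=6
  step 3: row=6, L[6]='s', prepend. Next row=LF[6]=5
  step 4: row=5, L[5]='r', prepend. Next row=LF[5]=2
  step 5: row=2, L[2]='r', prepend. Next row=LF[2]=1
  step 6: row=1, L[1]='s', prepend. Next row=LF[1]=3
  step 7: row=3, L[3]='s', prepend. Next row=LF[3]=4
  step 8: row=4, L[4]='t', prepend. Next row=LF[4]=7
  step 9: row=7, L[7]='t', prepend. Next row=LF[7]=8
Reversed output: ttssrrst$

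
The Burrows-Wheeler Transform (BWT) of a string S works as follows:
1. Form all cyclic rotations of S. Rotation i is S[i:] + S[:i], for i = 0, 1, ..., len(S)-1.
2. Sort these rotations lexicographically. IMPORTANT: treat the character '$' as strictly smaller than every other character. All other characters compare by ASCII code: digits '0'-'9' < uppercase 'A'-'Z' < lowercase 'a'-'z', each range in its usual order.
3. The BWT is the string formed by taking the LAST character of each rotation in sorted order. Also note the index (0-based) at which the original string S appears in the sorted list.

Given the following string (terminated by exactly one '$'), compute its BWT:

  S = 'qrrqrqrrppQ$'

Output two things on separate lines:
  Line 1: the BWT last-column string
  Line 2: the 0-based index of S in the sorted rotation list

All 12 rotations (rotation i = S[i:]+S[:i]):
  rot[0] = qrrqrqrrppQ$
  rot[1] = rrqrqrrppQ$q
  rot[2] = rqrqrrppQ$qr
  rot[3] = qrqrrppQ$qrr
  rot[4] = rqrrppQ$qrrq
  rot[5] = qrrppQ$qrrqr
  rot[6] = rrppQ$qrrqrq
  rot[7] = rppQ$qrrqrqr
  rot[8] = ppQ$qrrqrqrr
  rot[9] = pQ$qrrqrqrrp
  rot[10] = Q$qrrqrqrrpp
  rot[11] = $qrrqrqrrppQ
Sorted (with $ < everything):
  sorted[0] = $qrrqrqrrppQ  (last char: 'Q')
  sorted[1] = Q$qrrqrqrrpp  (last char: 'p')
  sorted[2] = pQ$qrrqrqrrp  (last char: 'p')
  sorted[3] = ppQ$qrrqrqrr  (last char: 'r')
  sorted[4] = qrqrrppQ$qrr  (last char: 'r')
  sorted[5] = qrrppQ$qrrqr  (last char: 'r')
  sorted[6] = qrrqrqrrppQ$  (last char: '$')
  sorted[7] = rppQ$qrrqrqr  (last char: 'r')
  sorted[8] = rqrqrrppQ$qr  (last char: 'r')
  sorted[9] = rqrrppQ$qrrq  (last char: 'q')
  sorted[10] = rrppQ$qrrqrq  (last char: 'q')
  sorted[11] = rrqrqrrppQ$q  (last char: 'q')
Last column: Qpprrr$rrqqq
Original string S is at sorted index 6

Answer: Qpprrr$rrqqq
6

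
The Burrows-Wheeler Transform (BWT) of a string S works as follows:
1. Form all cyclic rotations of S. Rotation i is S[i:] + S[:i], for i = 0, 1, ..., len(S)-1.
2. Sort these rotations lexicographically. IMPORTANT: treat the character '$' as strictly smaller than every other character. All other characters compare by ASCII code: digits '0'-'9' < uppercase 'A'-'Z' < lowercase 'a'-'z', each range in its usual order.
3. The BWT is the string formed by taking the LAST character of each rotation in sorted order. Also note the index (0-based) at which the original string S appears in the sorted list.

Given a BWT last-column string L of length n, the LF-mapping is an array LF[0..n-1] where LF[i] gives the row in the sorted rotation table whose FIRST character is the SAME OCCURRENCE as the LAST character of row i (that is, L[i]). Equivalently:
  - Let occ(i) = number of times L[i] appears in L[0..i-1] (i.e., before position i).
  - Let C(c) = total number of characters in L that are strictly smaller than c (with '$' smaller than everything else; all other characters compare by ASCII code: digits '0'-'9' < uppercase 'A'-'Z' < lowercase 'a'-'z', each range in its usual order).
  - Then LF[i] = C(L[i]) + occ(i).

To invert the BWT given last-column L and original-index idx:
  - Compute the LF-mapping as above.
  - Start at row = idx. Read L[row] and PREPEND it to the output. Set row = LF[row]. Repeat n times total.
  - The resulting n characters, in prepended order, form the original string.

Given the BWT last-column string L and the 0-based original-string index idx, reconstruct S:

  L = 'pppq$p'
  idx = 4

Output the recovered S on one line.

LF mapping: 1 2 3 5 0 4
Walk LF starting at row 4, prepending L[row]:
  step 1: row=4, L[4]='$', prepend. Next row=LF[4]=0
  step 2: row=0, L[0]='p', prepend. Next row=LF[0]=1
  step 3: row=1, L[1]='p', prepend. Next row=LF[1]=2
  step 4: row=2, L[2]='p', prepend. Next row=LF[2]=3
  step 5: row=3, L[3]='q', prepend. Next row=LF[3]=5
  step 6: row=5, L[5]='p', prepend. Next row=LF[5]=4
Reversed output: pqppp$

Answer: pqppp$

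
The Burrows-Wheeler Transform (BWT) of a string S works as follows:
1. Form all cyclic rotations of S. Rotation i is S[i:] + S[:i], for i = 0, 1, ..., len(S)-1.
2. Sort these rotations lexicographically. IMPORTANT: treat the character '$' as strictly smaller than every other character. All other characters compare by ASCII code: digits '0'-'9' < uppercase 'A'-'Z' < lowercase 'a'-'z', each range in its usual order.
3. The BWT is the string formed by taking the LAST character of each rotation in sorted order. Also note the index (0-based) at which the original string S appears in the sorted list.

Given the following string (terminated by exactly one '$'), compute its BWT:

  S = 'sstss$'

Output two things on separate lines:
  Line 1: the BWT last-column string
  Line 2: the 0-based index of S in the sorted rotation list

All 6 rotations (rotation i = S[i:]+S[:i]):
  rot[0] = sstss$
  rot[1] = stss$s
  rot[2] = tss$ss
  rot[3] = ss$sst
  rot[4] = s$ssts
  rot[5] = $sstss
Sorted (with $ < everything):
  sorted[0] = $sstss  (last char: 's')
  sorted[1] = s$ssts  (last char: 's')
  sorted[2] = ss$sst  (last char: 't')
  sorted[3] = sstss$  (last char: '$')
  sorted[4] = stss$s  (last char: 's')
  sorted[5] = tss$ss  (last char: 's')
Last column: sst$ss
Original string S is at sorted index 3

Answer: sst$ss
3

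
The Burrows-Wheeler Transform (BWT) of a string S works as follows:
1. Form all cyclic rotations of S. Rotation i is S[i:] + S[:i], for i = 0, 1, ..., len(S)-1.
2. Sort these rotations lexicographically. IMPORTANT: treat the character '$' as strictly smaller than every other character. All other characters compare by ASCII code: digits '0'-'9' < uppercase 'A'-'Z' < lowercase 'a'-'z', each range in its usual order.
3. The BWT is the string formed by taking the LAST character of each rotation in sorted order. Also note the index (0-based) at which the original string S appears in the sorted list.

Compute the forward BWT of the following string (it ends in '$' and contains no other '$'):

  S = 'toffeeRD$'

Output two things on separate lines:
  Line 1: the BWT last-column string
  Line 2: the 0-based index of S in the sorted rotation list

All 9 rotations (rotation i = S[i:]+S[:i]):
  rot[0] = toffeeRD$
  rot[1] = offeeRD$t
  rot[2] = ffeeRD$to
  rot[3] = feeRD$tof
  rot[4] = eeRD$toff
  rot[5] = eRD$toffe
  rot[6] = RD$toffee
  rot[7] = D$toffeeR
  rot[8] = $toffeeRD
Sorted (with $ < everything):
  sorted[0] = $toffeeRD  (last char: 'D')
  sorted[1] = D$toffeeR  (last char: 'R')
  sorted[2] = RD$toffee  (last char: 'e')
  sorted[3] = eRD$toffe  (last char: 'e')
  sorted[4] = eeRD$toff  (last char: 'f')
  sorted[5] = feeRD$tof  (last char: 'f')
  sorted[6] = ffeeRD$to  (last char: 'o')
  sorted[7] = offeeRD$t  (last char: 't')
  sorted[8] = toffeeRD$  (last char: '$')
Last column: DReeffot$
Original string S is at sorted index 8

Answer: DReeffot$
8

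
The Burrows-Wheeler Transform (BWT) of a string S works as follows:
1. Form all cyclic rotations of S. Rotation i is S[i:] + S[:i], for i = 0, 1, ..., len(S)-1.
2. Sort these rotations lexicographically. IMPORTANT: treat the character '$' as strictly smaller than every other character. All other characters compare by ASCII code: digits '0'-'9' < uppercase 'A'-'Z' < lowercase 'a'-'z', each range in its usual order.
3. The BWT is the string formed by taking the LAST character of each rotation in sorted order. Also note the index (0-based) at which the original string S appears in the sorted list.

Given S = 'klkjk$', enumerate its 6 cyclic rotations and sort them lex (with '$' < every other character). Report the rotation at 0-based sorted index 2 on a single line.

Answer: k$klkj

Derivation:
All 6 rotations (rotation i = S[i:]+S[:i]):
  rot[0] = klkjk$
  rot[1] = lkjk$k
  rot[2] = kjk$kl
  rot[3] = jk$klk
  rot[4] = k$klkj
  rot[5] = $klkjk
Sorted (with $ < everything):
  sorted[0] = $klkjk
  sorted[1] = jk$klk
  sorted[2] = k$klkj
  sorted[3] = kjk$kl
  sorted[4] = klkjk$
  sorted[5] = lkjk$k
sorted[2] = k$klkj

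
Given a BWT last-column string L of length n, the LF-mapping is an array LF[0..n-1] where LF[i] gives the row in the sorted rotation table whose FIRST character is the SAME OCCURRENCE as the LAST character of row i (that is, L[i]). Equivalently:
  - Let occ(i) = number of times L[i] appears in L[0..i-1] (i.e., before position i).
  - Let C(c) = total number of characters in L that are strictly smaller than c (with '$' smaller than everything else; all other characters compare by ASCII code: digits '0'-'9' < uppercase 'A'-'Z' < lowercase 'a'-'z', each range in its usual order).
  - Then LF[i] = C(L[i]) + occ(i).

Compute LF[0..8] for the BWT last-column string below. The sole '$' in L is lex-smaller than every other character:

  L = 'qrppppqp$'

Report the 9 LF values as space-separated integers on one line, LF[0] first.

Answer: 6 8 1 2 3 4 7 5 0

Derivation:
Char counts: '$':1, 'p':5, 'q':2, 'r':1
C (first-col start): C('$')=0, C('p')=1, C('q')=6, C('r')=8
L[0]='q': occ=0, LF[0]=C('q')+0=6+0=6
L[1]='r': occ=0, LF[1]=C('r')+0=8+0=8
L[2]='p': occ=0, LF[2]=C('p')+0=1+0=1
L[3]='p': occ=1, LF[3]=C('p')+1=1+1=2
L[4]='p': occ=2, LF[4]=C('p')+2=1+2=3
L[5]='p': occ=3, LF[5]=C('p')+3=1+3=4
L[6]='q': occ=1, LF[6]=C('q')+1=6+1=7
L[7]='p': occ=4, LF[7]=C('p')+4=1+4=5
L[8]='$': occ=0, LF[8]=C('$')+0=0+0=0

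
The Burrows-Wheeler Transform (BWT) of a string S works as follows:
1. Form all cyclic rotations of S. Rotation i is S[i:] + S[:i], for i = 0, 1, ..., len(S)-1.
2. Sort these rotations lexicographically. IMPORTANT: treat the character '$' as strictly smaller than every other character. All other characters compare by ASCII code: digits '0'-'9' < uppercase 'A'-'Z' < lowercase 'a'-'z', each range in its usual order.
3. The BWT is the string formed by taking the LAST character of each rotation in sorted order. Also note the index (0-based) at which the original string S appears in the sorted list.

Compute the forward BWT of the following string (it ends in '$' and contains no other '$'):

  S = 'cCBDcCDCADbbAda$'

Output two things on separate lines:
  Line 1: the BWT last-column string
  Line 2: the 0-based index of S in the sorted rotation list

Answer: aCbCDccCABdbD$DA
13

Derivation:
All 16 rotations (rotation i = S[i:]+S[:i]):
  rot[0] = cCBDcCDCADbbAda$
  rot[1] = CBDcCDCADbbAda$c
  rot[2] = BDcCDCADbbAda$cC
  rot[3] = DcCDCADbbAda$cCB
  rot[4] = cCDCADbbAda$cCBD
  rot[5] = CDCADbbAda$cCBDc
  rot[6] = DCADbbAda$cCBDcC
  rot[7] = CADbbAda$cCBDcCD
  rot[8] = ADbbAda$cCBDcCDC
  rot[9] = DbbAda$cCBDcCDCA
  rot[10] = bbAda$cCBDcCDCAD
  rot[11] = bAda$cCBDcCDCADb
  rot[12] = Ada$cCBDcCDCADbb
  rot[13] = da$cCBDcCDCADbbA
  rot[14] = a$cCBDcCDCADbbAd
  rot[15] = $cCBDcCDCADbbAda
Sorted (with $ < everything):
  sorted[0] = $cCBDcCDCADbbAda  (last char: 'a')
  sorted[1] = ADbbAda$cCBDcCDC  (last char: 'C')
  sorted[2] = Ada$cCBDcCDCADbb  (last char: 'b')
  sorted[3] = BDcCDCADbbAda$cC  (last char: 'C')
  sorted[4] = CADbbAda$cCBDcCD  (last char: 'D')
  sorted[5] = CBDcCDCADbbAda$c  (last char: 'c')
  sorted[6] = CDCADbbAda$cCBDc  (last char: 'c')
  sorted[7] = DCADbbAda$cCBDcC  (last char: 'C')
  sorted[8] = DbbAda$cCBDcCDCA  (last char: 'A')
  sorted[9] = DcCDCADbbAda$cCB  (last char: 'B')
  sorted[10] = a$cCBDcCDCADbbAd  (last char: 'd')
  sorted[11] = bAda$cCBDcCDCADb  (last char: 'b')
  sorted[12] = bbAda$cCBDcCDCAD  (last char: 'D')
  sorted[13] = cCBDcCDCADbbAda$  (last char: '$')
  sorted[14] = cCDCADbbAda$cCBD  (last char: 'D')
  sorted[15] = da$cCBDcCDCADbbA  (last char: 'A')
Last column: aCbCDccCABdbD$DA
Original string S is at sorted index 13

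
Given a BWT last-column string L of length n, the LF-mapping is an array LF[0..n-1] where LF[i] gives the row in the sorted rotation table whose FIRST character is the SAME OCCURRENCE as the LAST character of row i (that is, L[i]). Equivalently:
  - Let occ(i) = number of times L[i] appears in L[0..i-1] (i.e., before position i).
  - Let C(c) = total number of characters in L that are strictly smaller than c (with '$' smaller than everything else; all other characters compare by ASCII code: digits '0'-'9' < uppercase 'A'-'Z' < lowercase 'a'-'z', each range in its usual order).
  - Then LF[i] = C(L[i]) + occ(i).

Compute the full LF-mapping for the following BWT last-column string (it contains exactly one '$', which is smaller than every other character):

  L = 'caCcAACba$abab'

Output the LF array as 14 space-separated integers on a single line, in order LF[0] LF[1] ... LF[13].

Answer: 12 5 3 13 1 2 4 9 6 0 7 10 8 11

Derivation:
Char counts: '$':1, 'A':2, 'C':2, 'a':4, 'b':3, 'c':2
C (first-col start): C('$')=0, C('A')=1, C('C')=3, C('a')=5, C('b')=9, C('c')=12
L[0]='c': occ=0, LF[0]=C('c')+0=12+0=12
L[1]='a': occ=0, LF[1]=C('a')+0=5+0=5
L[2]='C': occ=0, LF[2]=C('C')+0=3+0=3
L[3]='c': occ=1, LF[3]=C('c')+1=12+1=13
L[4]='A': occ=0, LF[4]=C('A')+0=1+0=1
L[5]='A': occ=1, LF[5]=C('A')+1=1+1=2
L[6]='C': occ=1, LF[6]=C('C')+1=3+1=4
L[7]='b': occ=0, LF[7]=C('b')+0=9+0=9
L[8]='a': occ=1, LF[8]=C('a')+1=5+1=6
L[9]='$': occ=0, LF[9]=C('$')+0=0+0=0
L[10]='a': occ=2, LF[10]=C('a')+2=5+2=7
L[11]='b': occ=1, LF[11]=C('b')+1=9+1=10
L[12]='a': occ=3, LF[12]=C('a')+3=5+3=8
L[13]='b': occ=2, LF[13]=C('b')+2=9+2=11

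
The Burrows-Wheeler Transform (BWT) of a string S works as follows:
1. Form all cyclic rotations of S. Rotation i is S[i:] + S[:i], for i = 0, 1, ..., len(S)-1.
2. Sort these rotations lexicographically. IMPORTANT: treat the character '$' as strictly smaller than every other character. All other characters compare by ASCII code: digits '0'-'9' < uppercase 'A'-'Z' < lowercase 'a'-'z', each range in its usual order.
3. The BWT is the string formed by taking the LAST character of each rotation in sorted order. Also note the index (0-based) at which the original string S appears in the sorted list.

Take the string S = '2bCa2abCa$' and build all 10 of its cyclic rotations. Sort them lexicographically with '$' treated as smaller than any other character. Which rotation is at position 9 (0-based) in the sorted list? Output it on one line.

Answer: bCa2abCa$2

Derivation:
All 10 rotations (rotation i = S[i:]+S[:i]):
  rot[0] = 2bCa2abCa$
  rot[1] = bCa2abCa$2
  rot[2] = Ca2abCa$2b
  rot[3] = a2abCa$2bC
  rot[4] = 2abCa$2bCa
  rot[5] = abCa$2bCa2
  rot[6] = bCa$2bCa2a
  rot[7] = Ca$2bCa2ab
  rot[8] = a$2bCa2abC
  rot[9] = $2bCa2abCa
Sorted (with $ < everything):
  sorted[0] = $2bCa2abCa
  sorted[1] = 2abCa$2bCa
  sorted[2] = 2bCa2abCa$
  sorted[3] = Ca$2bCa2ab
  sorted[4] = Ca2abCa$2b
  sorted[5] = a$2bCa2abC
  sorted[6] = a2abCa$2bC
  sorted[7] = abCa$2bCa2
  sorted[8] = bCa$2bCa2a
  sorted[9] = bCa2abCa$2
sorted[9] = bCa2abCa$2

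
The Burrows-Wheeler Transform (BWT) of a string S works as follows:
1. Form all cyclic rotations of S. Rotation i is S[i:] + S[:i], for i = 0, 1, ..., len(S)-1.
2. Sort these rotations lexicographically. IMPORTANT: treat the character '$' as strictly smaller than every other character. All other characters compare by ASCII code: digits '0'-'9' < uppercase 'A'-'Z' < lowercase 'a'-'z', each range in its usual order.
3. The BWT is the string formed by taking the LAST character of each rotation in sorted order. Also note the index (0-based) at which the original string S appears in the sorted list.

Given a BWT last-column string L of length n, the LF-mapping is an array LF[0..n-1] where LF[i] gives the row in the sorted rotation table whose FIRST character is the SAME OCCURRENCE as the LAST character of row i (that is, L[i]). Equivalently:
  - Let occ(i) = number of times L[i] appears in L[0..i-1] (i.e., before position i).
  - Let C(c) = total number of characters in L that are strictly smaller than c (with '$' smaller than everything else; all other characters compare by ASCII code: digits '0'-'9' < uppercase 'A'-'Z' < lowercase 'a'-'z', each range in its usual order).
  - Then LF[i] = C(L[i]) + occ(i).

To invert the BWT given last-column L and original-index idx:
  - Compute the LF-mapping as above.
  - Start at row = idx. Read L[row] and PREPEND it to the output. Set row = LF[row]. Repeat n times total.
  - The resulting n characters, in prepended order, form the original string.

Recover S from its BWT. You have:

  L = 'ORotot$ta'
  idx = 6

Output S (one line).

Answer: tattooRO$

Derivation:
LF mapping: 1 2 4 6 5 7 0 8 3
Walk LF starting at row 6, prepending L[row]:
  step 1: row=6, L[6]='$', prepend. Next row=LF[6]=0
  step 2: row=0, L[0]='O', prepend. Next row=LF[0]=1
  step 3: row=1, L[1]='R', prepend. Next row=LF[1]=2
  step 4: row=2, L[2]='o', prepend. Next row=LF[2]=4
  step 5: row=4, L[4]='o', prepend. Next row=LF[4]=5
  step 6: row=5, L[5]='t', prepend. Next row=LF[5]=7
  step 7: row=7, L[7]='t', prepend. Next row=LF[7]=8
  step 8: row=8, L[8]='a', prepend. Next row=LF[8]=3
  step 9: row=3, L[3]='t', prepend. Next row=LF[3]=6
Reversed output: tattooRO$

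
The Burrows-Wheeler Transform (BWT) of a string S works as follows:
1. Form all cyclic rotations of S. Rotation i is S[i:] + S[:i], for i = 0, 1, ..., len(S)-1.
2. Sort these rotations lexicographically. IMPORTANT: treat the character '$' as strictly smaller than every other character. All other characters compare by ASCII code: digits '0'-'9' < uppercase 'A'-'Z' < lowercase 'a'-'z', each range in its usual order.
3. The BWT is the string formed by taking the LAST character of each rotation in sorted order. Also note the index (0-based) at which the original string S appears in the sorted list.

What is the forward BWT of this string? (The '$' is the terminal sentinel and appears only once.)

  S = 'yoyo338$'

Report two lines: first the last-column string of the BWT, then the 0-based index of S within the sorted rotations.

All 8 rotations (rotation i = S[i:]+S[:i]):
  rot[0] = yoyo338$
  rot[1] = oyo338$y
  rot[2] = yo338$yo
  rot[3] = o338$yoy
  rot[4] = 338$yoyo
  rot[5] = 38$yoyo3
  rot[6] = 8$yoyo33
  rot[7] = $yoyo338
Sorted (with $ < everything):
  sorted[0] = $yoyo338  (last char: '8')
  sorted[1] = 338$yoyo  (last char: 'o')
  sorted[2] = 38$yoyo3  (last char: '3')
  sorted[3] = 8$yoyo33  (last char: '3')
  sorted[4] = o338$yoy  (last char: 'y')
  sorted[5] = oyo338$y  (last char: 'y')
  sorted[6] = yo338$yo  (last char: 'o')
  sorted[7] = yoyo338$  (last char: '$')
Last column: 8o33yyo$
Original string S is at sorted index 7

Answer: 8o33yyo$
7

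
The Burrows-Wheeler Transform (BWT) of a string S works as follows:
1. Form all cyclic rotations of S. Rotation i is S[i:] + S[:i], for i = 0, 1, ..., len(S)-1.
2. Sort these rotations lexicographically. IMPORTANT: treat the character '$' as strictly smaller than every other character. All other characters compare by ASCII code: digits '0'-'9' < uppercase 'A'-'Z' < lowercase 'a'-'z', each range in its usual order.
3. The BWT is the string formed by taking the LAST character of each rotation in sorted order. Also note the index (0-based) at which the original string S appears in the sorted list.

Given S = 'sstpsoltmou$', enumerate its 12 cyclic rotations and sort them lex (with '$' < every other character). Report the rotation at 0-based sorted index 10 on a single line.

All 12 rotations (rotation i = S[i:]+S[:i]):
  rot[0] = sstpsoltmou$
  rot[1] = stpsoltmou$s
  rot[2] = tpsoltmou$ss
  rot[3] = psoltmou$sst
  rot[4] = soltmou$sstp
  rot[5] = oltmou$sstps
  rot[6] = ltmou$sstpso
  rot[7] = tmou$sstpsol
  rot[8] = mou$sstpsolt
  rot[9] = ou$sstpsoltm
  rot[10] = u$sstpsoltmo
  rot[11] = $sstpsoltmou
Sorted (with $ < everything):
  sorted[0] = $sstpsoltmou
  sorted[1] = ltmou$sstpso
  sorted[2] = mou$sstpsolt
  sorted[3] = oltmou$sstps
  sorted[4] = ou$sstpsoltm
  sorted[5] = psoltmou$sst
  sorted[6] = soltmou$sstp
  sorted[7] = sstpsoltmou$
  sorted[8] = stpsoltmou$s
  sorted[9] = tmou$sstpsol
  sorted[10] = tpsoltmou$ss
  sorted[11] = u$sstpsoltmo
sorted[10] = tpsoltmou$ss

Answer: tpsoltmou$ss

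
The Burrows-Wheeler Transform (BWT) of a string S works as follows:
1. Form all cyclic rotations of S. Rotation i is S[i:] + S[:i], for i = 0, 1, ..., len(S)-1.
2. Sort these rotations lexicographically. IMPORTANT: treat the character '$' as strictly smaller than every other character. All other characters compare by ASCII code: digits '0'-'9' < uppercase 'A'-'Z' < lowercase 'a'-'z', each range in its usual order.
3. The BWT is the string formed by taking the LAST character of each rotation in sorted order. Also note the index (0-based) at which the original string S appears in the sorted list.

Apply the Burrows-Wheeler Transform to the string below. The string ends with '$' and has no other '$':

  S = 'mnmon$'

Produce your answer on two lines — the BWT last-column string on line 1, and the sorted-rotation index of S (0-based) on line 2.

Answer: n$nomm
1

Derivation:
All 6 rotations (rotation i = S[i:]+S[:i]):
  rot[0] = mnmon$
  rot[1] = nmon$m
  rot[2] = mon$mn
  rot[3] = on$mnm
  rot[4] = n$mnmo
  rot[5] = $mnmon
Sorted (with $ < everything):
  sorted[0] = $mnmon  (last char: 'n')
  sorted[1] = mnmon$  (last char: '$')
  sorted[2] = mon$mn  (last char: 'n')
  sorted[3] = n$mnmo  (last char: 'o')
  sorted[4] = nmon$m  (last char: 'm')
  sorted[5] = on$mnm  (last char: 'm')
Last column: n$nomm
Original string S is at sorted index 1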